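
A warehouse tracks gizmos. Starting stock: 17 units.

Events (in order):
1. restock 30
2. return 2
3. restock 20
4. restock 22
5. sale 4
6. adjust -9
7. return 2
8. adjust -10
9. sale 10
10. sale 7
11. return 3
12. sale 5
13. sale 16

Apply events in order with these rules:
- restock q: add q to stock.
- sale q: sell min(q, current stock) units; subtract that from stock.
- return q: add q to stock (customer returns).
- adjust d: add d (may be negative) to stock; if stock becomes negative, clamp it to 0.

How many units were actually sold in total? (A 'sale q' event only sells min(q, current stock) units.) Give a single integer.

Answer: 42

Derivation:
Processing events:
Start: stock = 17
  Event 1 (restock 30): 17 + 30 = 47
  Event 2 (return 2): 47 + 2 = 49
  Event 3 (restock 20): 49 + 20 = 69
  Event 4 (restock 22): 69 + 22 = 91
  Event 5 (sale 4): sell min(4,91)=4. stock: 91 - 4 = 87. total_sold = 4
  Event 6 (adjust -9): 87 + -9 = 78
  Event 7 (return 2): 78 + 2 = 80
  Event 8 (adjust -10): 80 + -10 = 70
  Event 9 (sale 10): sell min(10,70)=10. stock: 70 - 10 = 60. total_sold = 14
  Event 10 (sale 7): sell min(7,60)=7. stock: 60 - 7 = 53. total_sold = 21
  Event 11 (return 3): 53 + 3 = 56
  Event 12 (sale 5): sell min(5,56)=5. stock: 56 - 5 = 51. total_sold = 26
  Event 13 (sale 16): sell min(16,51)=16. stock: 51 - 16 = 35. total_sold = 42
Final: stock = 35, total_sold = 42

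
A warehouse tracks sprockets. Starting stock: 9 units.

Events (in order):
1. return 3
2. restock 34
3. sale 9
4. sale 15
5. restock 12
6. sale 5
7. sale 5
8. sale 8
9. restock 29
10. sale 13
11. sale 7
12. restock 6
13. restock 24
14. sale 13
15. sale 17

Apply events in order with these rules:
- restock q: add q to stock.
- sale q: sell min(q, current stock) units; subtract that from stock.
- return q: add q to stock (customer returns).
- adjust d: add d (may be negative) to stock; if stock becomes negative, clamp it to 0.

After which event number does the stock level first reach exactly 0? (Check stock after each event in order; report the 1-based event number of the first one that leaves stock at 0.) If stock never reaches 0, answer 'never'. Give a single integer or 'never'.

Answer: never

Derivation:
Processing events:
Start: stock = 9
  Event 1 (return 3): 9 + 3 = 12
  Event 2 (restock 34): 12 + 34 = 46
  Event 3 (sale 9): sell min(9,46)=9. stock: 46 - 9 = 37. total_sold = 9
  Event 4 (sale 15): sell min(15,37)=15. stock: 37 - 15 = 22. total_sold = 24
  Event 5 (restock 12): 22 + 12 = 34
  Event 6 (sale 5): sell min(5,34)=5. stock: 34 - 5 = 29. total_sold = 29
  Event 7 (sale 5): sell min(5,29)=5. stock: 29 - 5 = 24. total_sold = 34
  Event 8 (sale 8): sell min(8,24)=8. stock: 24 - 8 = 16. total_sold = 42
  Event 9 (restock 29): 16 + 29 = 45
  Event 10 (sale 13): sell min(13,45)=13. stock: 45 - 13 = 32. total_sold = 55
  Event 11 (sale 7): sell min(7,32)=7. stock: 32 - 7 = 25. total_sold = 62
  Event 12 (restock 6): 25 + 6 = 31
  Event 13 (restock 24): 31 + 24 = 55
  Event 14 (sale 13): sell min(13,55)=13. stock: 55 - 13 = 42. total_sold = 75
  Event 15 (sale 17): sell min(17,42)=17. stock: 42 - 17 = 25. total_sold = 92
Final: stock = 25, total_sold = 92

Stock never reaches 0.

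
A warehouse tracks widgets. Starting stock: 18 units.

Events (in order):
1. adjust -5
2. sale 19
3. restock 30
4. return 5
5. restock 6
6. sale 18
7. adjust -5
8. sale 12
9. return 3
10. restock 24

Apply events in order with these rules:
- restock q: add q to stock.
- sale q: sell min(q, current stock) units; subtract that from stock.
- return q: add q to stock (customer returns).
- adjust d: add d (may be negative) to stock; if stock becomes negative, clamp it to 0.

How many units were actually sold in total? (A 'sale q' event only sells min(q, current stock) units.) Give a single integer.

Processing events:
Start: stock = 18
  Event 1 (adjust -5): 18 + -5 = 13
  Event 2 (sale 19): sell min(19,13)=13. stock: 13 - 13 = 0. total_sold = 13
  Event 3 (restock 30): 0 + 30 = 30
  Event 4 (return 5): 30 + 5 = 35
  Event 5 (restock 6): 35 + 6 = 41
  Event 6 (sale 18): sell min(18,41)=18. stock: 41 - 18 = 23. total_sold = 31
  Event 7 (adjust -5): 23 + -5 = 18
  Event 8 (sale 12): sell min(12,18)=12. stock: 18 - 12 = 6. total_sold = 43
  Event 9 (return 3): 6 + 3 = 9
  Event 10 (restock 24): 9 + 24 = 33
Final: stock = 33, total_sold = 43

Answer: 43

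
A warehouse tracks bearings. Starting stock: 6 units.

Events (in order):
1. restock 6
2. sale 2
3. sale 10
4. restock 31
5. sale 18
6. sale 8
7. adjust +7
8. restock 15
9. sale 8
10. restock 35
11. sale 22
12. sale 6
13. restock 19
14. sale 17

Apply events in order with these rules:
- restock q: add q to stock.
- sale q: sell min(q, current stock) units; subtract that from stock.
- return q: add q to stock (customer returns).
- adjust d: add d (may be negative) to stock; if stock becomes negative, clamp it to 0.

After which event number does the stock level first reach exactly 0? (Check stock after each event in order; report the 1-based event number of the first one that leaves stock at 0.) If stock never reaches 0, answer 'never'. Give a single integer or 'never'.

Answer: 3

Derivation:
Processing events:
Start: stock = 6
  Event 1 (restock 6): 6 + 6 = 12
  Event 2 (sale 2): sell min(2,12)=2. stock: 12 - 2 = 10. total_sold = 2
  Event 3 (sale 10): sell min(10,10)=10. stock: 10 - 10 = 0. total_sold = 12
  Event 4 (restock 31): 0 + 31 = 31
  Event 5 (sale 18): sell min(18,31)=18. stock: 31 - 18 = 13. total_sold = 30
  Event 6 (sale 8): sell min(8,13)=8. stock: 13 - 8 = 5. total_sold = 38
  Event 7 (adjust +7): 5 + 7 = 12
  Event 8 (restock 15): 12 + 15 = 27
  Event 9 (sale 8): sell min(8,27)=8. stock: 27 - 8 = 19. total_sold = 46
  Event 10 (restock 35): 19 + 35 = 54
  Event 11 (sale 22): sell min(22,54)=22. stock: 54 - 22 = 32. total_sold = 68
  Event 12 (sale 6): sell min(6,32)=6. stock: 32 - 6 = 26. total_sold = 74
  Event 13 (restock 19): 26 + 19 = 45
  Event 14 (sale 17): sell min(17,45)=17. stock: 45 - 17 = 28. total_sold = 91
Final: stock = 28, total_sold = 91

First zero at event 3.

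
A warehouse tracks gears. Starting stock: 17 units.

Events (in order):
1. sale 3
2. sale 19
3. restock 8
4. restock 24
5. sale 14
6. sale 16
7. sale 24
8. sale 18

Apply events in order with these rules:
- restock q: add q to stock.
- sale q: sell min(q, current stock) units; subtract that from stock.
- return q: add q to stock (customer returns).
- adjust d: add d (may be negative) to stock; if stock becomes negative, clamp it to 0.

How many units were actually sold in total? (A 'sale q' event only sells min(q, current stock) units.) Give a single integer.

Processing events:
Start: stock = 17
  Event 1 (sale 3): sell min(3,17)=3. stock: 17 - 3 = 14. total_sold = 3
  Event 2 (sale 19): sell min(19,14)=14. stock: 14 - 14 = 0. total_sold = 17
  Event 3 (restock 8): 0 + 8 = 8
  Event 4 (restock 24): 8 + 24 = 32
  Event 5 (sale 14): sell min(14,32)=14. stock: 32 - 14 = 18. total_sold = 31
  Event 6 (sale 16): sell min(16,18)=16. stock: 18 - 16 = 2. total_sold = 47
  Event 7 (sale 24): sell min(24,2)=2. stock: 2 - 2 = 0. total_sold = 49
  Event 8 (sale 18): sell min(18,0)=0. stock: 0 - 0 = 0. total_sold = 49
Final: stock = 0, total_sold = 49

Answer: 49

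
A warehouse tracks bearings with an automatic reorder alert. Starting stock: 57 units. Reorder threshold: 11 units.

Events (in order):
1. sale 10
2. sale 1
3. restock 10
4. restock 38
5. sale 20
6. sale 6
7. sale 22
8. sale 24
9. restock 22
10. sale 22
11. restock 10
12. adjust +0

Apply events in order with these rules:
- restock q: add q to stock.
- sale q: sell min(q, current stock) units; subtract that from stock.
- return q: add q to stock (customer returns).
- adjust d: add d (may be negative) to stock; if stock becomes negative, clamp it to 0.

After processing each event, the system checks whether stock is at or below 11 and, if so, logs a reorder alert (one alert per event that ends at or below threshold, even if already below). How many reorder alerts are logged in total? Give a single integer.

Answer: 0

Derivation:
Processing events:
Start: stock = 57
  Event 1 (sale 10): sell min(10,57)=10. stock: 57 - 10 = 47. total_sold = 10
  Event 2 (sale 1): sell min(1,47)=1. stock: 47 - 1 = 46. total_sold = 11
  Event 3 (restock 10): 46 + 10 = 56
  Event 4 (restock 38): 56 + 38 = 94
  Event 5 (sale 20): sell min(20,94)=20. stock: 94 - 20 = 74. total_sold = 31
  Event 6 (sale 6): sell min(6,74)=6. stock: 74 - 6 = 68. total_sold = 37
  Event 7 (sale 22): sell min(22,68)=22. stock: 68 - 22 = 46. total_sold = 59
  Event 8 (sale 24): sell min(24,46)=24. stock: 46 - 24 = 22. total_sold = 83
  Event 9 (restock 22): 22 + 22 = 44
  Event 10 (sale 22): sell min(22,44)=22. stock: 44 - 22 = 22. total_sold = 105
  Event 11 (restock 10): 22 + 10 = 32
  Event 12 (adjust +0): 32 + 0 = 32
Final: stock = 32, total_sold = 105

Checking against threshold 11:
  After event 1: stock=47 > 11
  After event 2: stock=46 > 11
  After event 3: stock=56 > 11
  After event 4: stock=94 > 11
  After event 5: stock=74 > 11
  After event 6: stock=68 > 11
  After event 7: stock=46 > 11
  After event 8: stock=22 > 11
  After event 9: stock=44 > 11
  After event 10: stock=22 > 11
  After event 11: stock=32 > 11
  After event 12: stock=32 > 11
Alert events: []. Count = 0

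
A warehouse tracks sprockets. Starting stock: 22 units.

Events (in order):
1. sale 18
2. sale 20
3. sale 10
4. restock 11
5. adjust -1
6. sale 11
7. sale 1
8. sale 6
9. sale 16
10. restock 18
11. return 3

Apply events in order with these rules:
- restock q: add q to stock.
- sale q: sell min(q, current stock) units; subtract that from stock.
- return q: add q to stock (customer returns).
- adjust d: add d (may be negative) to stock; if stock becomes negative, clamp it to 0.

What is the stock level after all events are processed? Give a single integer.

Processing events:
Start: stock = 22
  Event 1 (sale 18): sell min(18,22)=18. stock: 22 - 18 = 4. total_sold = 18
  Event 2 (sale 20): sell min(20,4)=4. stock: 4 - 4 = 0. total_sold = 22
  Event 3 (sale 10): sell min(10,0)=0. stock: 0 - 0 = 0. total_sold = 22
  Event 4 (restock 11): 0 + 11 = 11
  Event 5 (adjust -1): 11 + -1 = 10
  Event 6 (sale 11): sell min(11,10)=10. stock: 10 - 10 = 0. total_sold = 32
  Event 7 (sale 1): sell min(1,0)=0. stock: 0 - 0 = 0. total_sold = 32
  Event 8 (sale 6): sell min(6,0)=0. stock: 0 - 0 = 0. total_sold = 32
  Event 9 (sale 16): sell min(16,0)=0. stock: 0 - 0 = 0. total_sold = 32
  Event 10 (restock 18): 0 + 18 = 18
  Event 11 (return 3): 18 + 3 = 21
Final: stock = 21, total_sold = 32

Answer: 21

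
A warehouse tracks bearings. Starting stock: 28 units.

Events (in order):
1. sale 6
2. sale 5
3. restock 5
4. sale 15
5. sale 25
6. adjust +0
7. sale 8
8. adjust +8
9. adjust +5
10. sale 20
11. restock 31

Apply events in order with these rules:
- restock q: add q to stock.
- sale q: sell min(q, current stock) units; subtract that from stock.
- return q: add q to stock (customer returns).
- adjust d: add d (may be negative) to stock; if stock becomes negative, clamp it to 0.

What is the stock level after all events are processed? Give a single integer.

Answer: 31

Derivation:
Processing events:
Start: stock = 28
  Event 1 (sale 6): sell min(6,28)=6. stock: 28 - 6 = 22. total_sold = 6
  Event 2 (sale 5): sell min(5,22)=5. stock: 22 - 5 = 17. total_sold = 11
  Event 3 (restock 5): 17 + 5 = 22
  Event 4 (sale 15): sell min(15,22)=15. stock: 22 - 15 = 7. total_sold = 26
  Event 5 (sale 25): sell min(25,7)=7. stock: 7 - 7 = 0. total_sold = 33
  Event 6 (adjust +0): 0 + 0 = 0
  Event 7 (sale 8): sell min(8,0)=0. stock: 0 - 0 = 0. total_sold = 33
  Event 8 (adjust +8): 0 + 8 = 8
  Event 9 (adjust +5): 8 + 5 = 13
  Event 10 (sale 20): sell min(20,13)=13. stock: 13 - 13 = 0. total_sold = 46
  Event 11 (restock 31): 0 + 31 = 31
Final: stock = 31, total_sold = 46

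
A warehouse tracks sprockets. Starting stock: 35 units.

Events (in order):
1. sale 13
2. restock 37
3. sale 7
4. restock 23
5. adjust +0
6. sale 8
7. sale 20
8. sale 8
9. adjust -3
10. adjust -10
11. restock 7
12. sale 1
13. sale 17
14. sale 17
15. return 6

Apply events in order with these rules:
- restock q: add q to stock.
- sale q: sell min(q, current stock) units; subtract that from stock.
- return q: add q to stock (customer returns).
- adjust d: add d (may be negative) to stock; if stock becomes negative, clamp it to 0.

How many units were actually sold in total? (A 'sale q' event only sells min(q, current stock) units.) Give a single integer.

Answer: 89

Derivation:
Processing events:
Start: stock = 35
  Event 1 (sale 13): sell min(13,35)=13. stock: 35 - 13 = 22. total_sold = 13
  Event 2 (restock 37): 22 + 37 = 59
  Event 3 (sale 7): sell min(7,59)=7. stock: 59 - 7 = 52. total_sold = 20
  Event 4 (restock 23): 52 + 23 = 75
  Event 5 (adjust +0): 75 + 0 = 75
  Event 6 (sale 8): sell min(8,75)=8. stock: 75 - 8 = 67. total_sold = 28
  Event 7 (sale 20): sell min(20,67)=20. stock: 67 - 20 = 47. total_sold = 48
  Event 8 (sale 8): sell min(8,47)=8. stock: 47 - 8 = 39. total_sold = 56
  Event 9 (adjust -3): 39 + -3 = 36
  Event 10 (adjust -10): 36 + -10 = 26
  Event 11 (restock 7): 26 + 7 = 33
  Event 12 (sale 1): sell min(1,33)=1. stock: 33 - 1 = 32. total_sold = 57
  Event 13 (sale 17): sell min(17,32)=17. stock: 32 - 17 = 15. total_sold = 74
  Event 14 (sale 17): sell min(17,15)=15. stock: 15 - 15 = 0. total_sold = 89
  Event 15 (return 6): 0 + 6 = 6
Final: stock = 6, total_sold = 89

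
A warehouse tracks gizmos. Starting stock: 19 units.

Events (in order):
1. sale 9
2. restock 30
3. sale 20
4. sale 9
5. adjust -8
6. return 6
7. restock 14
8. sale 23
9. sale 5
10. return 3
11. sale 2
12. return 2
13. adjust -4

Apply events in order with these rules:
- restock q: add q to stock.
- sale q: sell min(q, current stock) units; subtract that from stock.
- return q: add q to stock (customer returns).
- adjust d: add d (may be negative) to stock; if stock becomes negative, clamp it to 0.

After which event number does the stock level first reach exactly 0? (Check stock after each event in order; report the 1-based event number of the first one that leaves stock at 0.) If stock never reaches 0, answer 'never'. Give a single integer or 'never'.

Answer: 8

Derivation:
Processing events:
Start: stock = 19
  Event 1 (sale 9): sell min(9,19)=9. stock: 19 - 9 = 10. total_sold = 9
  Event 2 (restock 30): 10 + 30 = 40
  Event 3 (sale 20): sell min(20,40)=20. stock: 40 - 20 = 20. total_sold = 29
  Event 4 (sale 9): sell min(9,20)=9. stock: 20 - 9 = 11. total_sold = 38
  Event 5 (adjust -8): 11 + -8 = 3
  Event 6 (return 6): 3 + 6 = 9
  Event 7 (restock 14): 9 + 14 = 23
  Event 8 (sale 23): sell min(23,23)=23. stock: 23 - 23 = 0. total_sold = 61
  Event 9 (sale 5): sell min(5,0)=0. stock: 0 - 0 = 0. total_sold = 61
  Event 10 (return 3): 0 + 3 = 3
  Event 11 (sale 2): sell min(2,3)=2. stock: 3 - 2 = 1. total_sold = 63
  Event 12 (return 2): 1 + 2 = 3
  Event 13 (adjust -4): 3 + -4 = 0 (clamped to 0)
Final: stock = 0, total_sold = 63

First zero at event 8.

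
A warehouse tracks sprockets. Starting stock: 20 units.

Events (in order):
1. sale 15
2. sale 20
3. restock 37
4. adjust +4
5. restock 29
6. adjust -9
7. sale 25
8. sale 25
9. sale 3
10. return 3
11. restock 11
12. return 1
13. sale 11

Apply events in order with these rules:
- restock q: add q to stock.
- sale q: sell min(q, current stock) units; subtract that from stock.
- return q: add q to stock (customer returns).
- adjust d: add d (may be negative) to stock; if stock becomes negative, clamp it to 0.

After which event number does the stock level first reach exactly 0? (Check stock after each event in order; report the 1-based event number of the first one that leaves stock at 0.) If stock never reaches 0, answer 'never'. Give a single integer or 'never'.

Answer: 2

Derivation:
Processing events:
Start: stock = 20
  Event 1 (sale 15): sell min(15,20)=15. stock: 20 - 15 = 5. total_sold = 15
  Event 2 (sale 20): sell min(20,5)=5. stock: 5 - 5 = 0. total_sold = 20
  Event 3 (restock 37): 0 + 37 = 37
  Event 4 (adjust +4): 37 + 4 = 41
  Event 5 (restock 29): 41 + 29 = 70
  Event 6 (adjust -9): 70 + -9 = 61
  Event 7 (sale 25): sell min(25,61)=25. stock: 61 - 25 = 36. total_sold = 45
  Event 8 (sale 25): sell min(25,36)=25. stock: 36 - 25 = 11. total_sold = 70
  Event 9 (sale 3): sell min(3,11)=3. stock: 11 - 3 = 8. total_sold = 73
  Event 10 (return 3): 8 + 3 = 11
  Event 11 (restock 11): 11 + 11 = 22
  Event 12 (return 1): 22 + 1 = 23
  Event 13 (sale 11): sell min(11,23)=11. stock: 23 - 11 = 12. total_sold = 84
Final: stock = 12, total_sold = 84

First zero at event 2.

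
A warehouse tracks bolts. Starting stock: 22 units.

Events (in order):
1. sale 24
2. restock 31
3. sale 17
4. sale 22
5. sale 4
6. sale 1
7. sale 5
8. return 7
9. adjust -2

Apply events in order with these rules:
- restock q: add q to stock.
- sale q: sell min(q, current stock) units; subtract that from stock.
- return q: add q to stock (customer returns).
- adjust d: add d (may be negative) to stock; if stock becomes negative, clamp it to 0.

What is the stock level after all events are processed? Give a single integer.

Processing events:
Start: stock = 22
  Event 1 (sale 24): sell min(24,22)=22. stock: 22 - 22 = 0. total_sold = 22
  Event 2 (restock 31): 0 + 31 = 31
  Event 3 (sale 17): sell min(17,31)=17. stock: 31 - 17 = 14. total_sold = 39
  Event 4 (sale 22): sell min(22,14)=14. stock: 14 - 14 = 0. total_sold = 53
  Event 5 (sale 4): sell min(4,0)=0. stock: 0 - 0 = 0. total_sold = 53
  Event 6 (sale 1): sell min(1,0)=0. stock: 0 - 0 = 0. total_sold = 53
  Event 7 (sale 5): sell min(5,0)=0. stock: 0 - 0 = 0. total_sold = 53
  Event 8 (return 7): 0 + 7 = 7
  Event 9 (adjust -2): 7 + -2 = 5
Final: stock = 5, total_sold = 53

Answer: 5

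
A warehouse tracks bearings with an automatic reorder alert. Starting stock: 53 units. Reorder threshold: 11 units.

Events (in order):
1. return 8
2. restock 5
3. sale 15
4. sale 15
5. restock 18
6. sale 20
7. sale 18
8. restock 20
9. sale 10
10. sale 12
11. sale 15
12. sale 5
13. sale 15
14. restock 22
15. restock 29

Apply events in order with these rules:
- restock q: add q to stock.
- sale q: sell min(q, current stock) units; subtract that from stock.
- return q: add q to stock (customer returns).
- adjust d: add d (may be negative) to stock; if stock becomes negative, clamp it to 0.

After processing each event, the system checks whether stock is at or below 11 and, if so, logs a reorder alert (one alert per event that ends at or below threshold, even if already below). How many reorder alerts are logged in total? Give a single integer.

Processing events:
Start: stock = 53
  Event 1 (return 8): 53 + 8 = 61
  Event 2 (restock 5): 61 + 5 = 66
  Event 3 (sale 15): sell min(15,66)=15. stock: 66 - 15 = 51. total_sold = 15
  Event 4 (sale 15): sell min(15,51)=15. stock: 51 - 15 = 36. total_sold = 30
  Event 5 (restock 18): 36 + 18 = 54
  Event 6 (sale 20): sell min(20,54)=20. stock: 54 - 20 = 34. total_sold = 50
  Event 7 (sale 18): sell min(18,34)=18. stock: 34 - 18 = 16. total_sold = 68
  Event 8 (restock 20): 16 + 20 = 36
  Event 9 (sale 10): sell min(10,36)=10. stock: 36 - 10 = 26. total_sold = 78
  Event 10 (sale 12): sell min(12,26)=12. stock: 26 - 12 = 14. total_sold = 90
  Event 11 (sale 15): sell min(15,14)=14. stock: 14 - 14 = 0. total_sold = 104
  Event 12 (sale 5): sell min(5,0)=0. stock: 0 - 0 = 0. total_sold = 104
  Event 13 (sale 15): sell min(15,0)=0. stock: 0 - 0 = 0. total_sold = 104
  Event 14 (restock 22): 0 + 22 = 22
  Event 15 (restock 29): 22 + 29 = 51
Final: stock = 51, total_sold = 104

Checking against threshold 11:
  After event 1: stock=61 > 11
  After event 2: stock=66 > 11
  After event 3: stock=51 > 11
  After event 4: stock=36 > 11
  After event 5: stock=54 > 11
  After event 6: stock=34 > 11
  After event 7: stock=16 > 11
  After event 8: stock=36 > 11
  After event 9: stock=26 > 11
  After event 10: stock=14 > 11
  After event 11: stock=0 <= 11 -> ALERT
  After event 12: stock=0 <= 11 -> ALERT
  After event 13: stock=0 <= 11 -> ALERT
  After event 14: stock=22 > 11
  After event 15: stock=51 > 11
Alert events: [11, 12, 13]. Count = 3

Answer: 3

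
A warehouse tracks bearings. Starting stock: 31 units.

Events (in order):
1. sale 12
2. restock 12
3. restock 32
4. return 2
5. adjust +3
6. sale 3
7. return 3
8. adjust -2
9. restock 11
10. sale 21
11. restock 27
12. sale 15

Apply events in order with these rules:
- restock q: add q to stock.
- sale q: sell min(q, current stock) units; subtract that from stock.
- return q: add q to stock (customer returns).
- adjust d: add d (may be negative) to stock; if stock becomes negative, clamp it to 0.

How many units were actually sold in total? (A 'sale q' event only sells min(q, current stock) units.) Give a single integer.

Processing events:
Start: stock = 31
  Event 1 (sale 12): sell min(12,31)=12. stock: 31 - 12 = 19. total_sold = 12
  Event 2 (restock 12): 19 + 12 = 31
  Event 3 (restock 32): 31 + 32 = 63
  Event 4 (return 2): 63 + 2 = 65
  Event 5 (adjust +3): 65 + 3 = 68
  Event 6 (sale 3): sell min(3,68)=3. stock: 68 - 3 = 65. total_sold = 15
  Event 7 (return 3): 65 + 3 = 68
  Event 8 (adjust -2): 68 + -2 = 66
  Event 9 (restock 11): 66 + 11 = 77
  Event 10 (sale 21): sell min(21,77)=21. stock: 77 - 21 = 56. total_sold = 36
  Event 11 (restock 27): 56 + 27 = 83
  Event 12 (sale 15): sell min(15,83)=15. stock: 83 - 15 = 68. total_sold = 51
Final: stock = 68, total_sold = 51

Answer: 51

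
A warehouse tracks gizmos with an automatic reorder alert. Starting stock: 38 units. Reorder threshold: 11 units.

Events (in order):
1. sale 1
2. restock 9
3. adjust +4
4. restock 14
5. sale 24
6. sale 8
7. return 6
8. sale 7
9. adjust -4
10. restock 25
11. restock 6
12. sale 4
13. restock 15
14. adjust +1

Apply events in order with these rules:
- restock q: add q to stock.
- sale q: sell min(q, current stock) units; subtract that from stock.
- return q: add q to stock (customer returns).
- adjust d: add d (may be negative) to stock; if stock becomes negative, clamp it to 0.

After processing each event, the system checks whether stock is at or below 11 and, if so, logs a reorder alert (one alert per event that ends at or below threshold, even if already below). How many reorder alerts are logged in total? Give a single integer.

Processing events:
Start: stock = 38
  Event 1 (sale 1): sell min(1,38)=1. stock: 38 - 1 = 37. total_sold = 1
  Event 2 (restock 9): 37 + 9 = 46
  Event 3 (adjust +4): 46 + 4 = 50
  Event 4 (restock 14): 50 + 14 = 64
  Event 5 (sale 24): sell min(24,64)=24. stock: 64 - 24 = 40. total_sold = 25
  Event 6 (sale 8): sell min(8,40)=8. stock: 40 - 8 = 32. total_sold = 33
  Event 7 (return 6): 32 + 6 = 38
  Event 8 (sale 7): sell min(7,38)=7. stock: 38 - 7 = 31. total_sold = 40
  Event 9 (adjust -4): 31 + -4 = 27
  Event 10 (restock 25): 27 + 25 = 52
  Event 11 (restock 6): 52 + 6 = 58
  Event 12 (sale 4): sell min(4,58)=4. stock: 58 - 4 = 54. total_sold = 44
  Event 13 (restock 15): 54 + 15 = 69
  Event 14 (adjust +1): 69 + 1 = 70
Final: stock = 70, total_sold = 44

Checking against threshold 11:
  After event 1: stock=37 > 11
  After event 2: stock=46 > 11
  After event 3: stock=50 > 11
  After event 4: stock=64 > 11
  After event 5: stock=40 > 11
  After event 6: stock=32 > 11
  After event 7: stock=38 > 11
  After event 8: stock=31 > 11
  After event 9: stock=27 > 11
  After event 10: stock=52 > 11
  After event 11: stock=58 > 11
  After event 12: stock=54 > 11
  After event 13: stock=69 > 11
  After event 14: stock=70 > 11
Alert events: []. Count = 0

Answer: 0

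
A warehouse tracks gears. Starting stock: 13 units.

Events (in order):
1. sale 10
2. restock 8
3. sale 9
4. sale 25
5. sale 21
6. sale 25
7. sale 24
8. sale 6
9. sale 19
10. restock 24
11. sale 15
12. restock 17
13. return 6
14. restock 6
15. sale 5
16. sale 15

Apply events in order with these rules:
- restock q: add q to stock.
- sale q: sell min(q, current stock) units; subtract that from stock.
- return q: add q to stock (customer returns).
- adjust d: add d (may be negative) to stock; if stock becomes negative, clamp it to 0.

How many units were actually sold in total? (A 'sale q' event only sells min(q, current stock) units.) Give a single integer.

Answer: 56

Derivation:
Processing events:
Start: stock = 13
  Event 1 (sale 10): sell min(10,13)=10. stock: 13 - 10 = 3. total_sold = 10
  Event 2 (restock 8): 3 + 8 = 11
  Event 3 (sale 9): sell min(9,11)=9. stock: 11 - 9 = 2. total_sold = 19
  Event 4 (sale 25): sell min(25,2)=2. stock: 2 - 2 = 0. total_sold = 21
  Event 5 (sale 21): sell min(21,0)=0. stock: 0 - 0 = 0. total_sold = 21
  Event 6 (sale 25): sell min(25,0)=0. stock: 0 - 0 = 0. total_sold = 21
  Event 7 (sale 24): sell min(24,0)=0. stock: 0 - 0 = 0. total_sold = 21
  Event 8 (sale 6): sell min(6,0)=0. stock: 0 - 0 = 0. total_sold = 21
  Event 9 (sale 19): sell min(19,0)=0. stock: 0 - 0 = 0. total_sold = 21
  Event 10 (restock 24): 0 + 24 = 24
  Event 11 (sale 15): sell min(15,24)=15. stock: 24 - 15 = 9. total_sold = 36
  Event 12 (restock 17): 9 + 17 = 26
  Event 13 (return 6): 26 + 6 = 32
  Event 14 (restock 6): 32 + 6 = 38
  Event 15 (sale 5): sell min(5,38)=5. stock: 38 - 5 = 33. total_sold = 41
  Event 16 (sale 15): sell min(15,33)=15. stock: 33 - 15 = 18. total_sold = 56
Final: stock = 18, total_sold = 56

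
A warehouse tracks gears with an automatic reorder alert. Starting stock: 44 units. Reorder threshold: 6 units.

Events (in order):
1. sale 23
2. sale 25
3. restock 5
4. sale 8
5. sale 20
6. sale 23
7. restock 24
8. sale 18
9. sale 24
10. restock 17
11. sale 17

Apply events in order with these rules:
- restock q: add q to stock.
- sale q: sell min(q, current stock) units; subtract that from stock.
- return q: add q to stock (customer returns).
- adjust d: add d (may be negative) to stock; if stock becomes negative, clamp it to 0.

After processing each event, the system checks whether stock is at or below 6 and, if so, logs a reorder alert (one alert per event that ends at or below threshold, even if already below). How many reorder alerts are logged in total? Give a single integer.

Answer: 8

Derivation:
Processing events:
Start: stock = 44
  Event 1 (sale 23): sell min(23,44)=23. stock: 44 - 23 = 21. total_sold = 23
  Event 2 (sale 25): sell min(25,21)=21. stock: 21 - 21 = 0. total_sold = 44
  Event 3 (restock 5): 0 + 5 = 5
  Event 4 (sale 8): sell min(8,5)=5. stock: 5 - 5 = 0. total_sold = 49
  Event 5 (sale 20): sell min(20,0)=0. stock: 0 - 0 = 0. total_sold = 49
  Event 6 (sale 23): sell min(23,0)=0. stock: 0 - 0 = 0. total_sold = 49
  Event 7 (restock 24): 0 + 24 = 24
  Event 8 (sale 18): sell min(18,24)=18. stock: 24 - 18 = 6. total_sold = 67
  Event 9 (sale 24): sell min(24,6)=6. stock: 6 - 6 = 0. total_sold = 73
  Event 10 (restock 17): 0 + 17 = 17
  Event 11 (sale 17): sell min(17,17)=17. stock: 17 - 17 = 0. total_sold = 90
Final: stock = 0, total_sold = 90

Checking against threshold 6:
  After event 1: stock=21 > 6
  After event 2: stock=0 <= 6 -> ALERT
  After event 3: stock=5 <= 6 -> ALERT
  After event 4: stock=0 <= 6 -> ALERT
  After event 5: stock=0 <= 6 -> ALERT
  After event 6: stock=0 <= 6 -> ALERT
  After event 7: stock=24 > 6
  After event 8: stock=6 <= 6 -> ALERT
  After event 9: stock=0 <= 6 -> ALERT
  After event 10: stock=17 > 6
  After event 11: stock=0 <= 6 -> ALERT
Alert events: [2, 3, 4, 5, 6, 8, 9, 11]. Count = 8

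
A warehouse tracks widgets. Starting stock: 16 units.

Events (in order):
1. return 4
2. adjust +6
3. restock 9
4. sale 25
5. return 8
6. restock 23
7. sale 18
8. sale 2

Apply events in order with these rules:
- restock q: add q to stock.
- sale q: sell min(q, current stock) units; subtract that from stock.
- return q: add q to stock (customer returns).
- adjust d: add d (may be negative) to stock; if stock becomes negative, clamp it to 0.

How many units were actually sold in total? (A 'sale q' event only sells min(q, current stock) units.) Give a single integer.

Processing events:
Start: stock = 16
  Event 1 (return 4): 16 + 4 = 20
  Event 2 (adjust +6): 20 + 6 = 26
  Event 3 (restock 9): 26 + 9 = 35
  Event 4 (sale 25): sell min(25,35)=25. stock: 35 - 25 = 10. total_sold = 25
  Event 5 (return 8): 10 + 8 = 18
  Event 6 (restock 23): 18 + 23 = 41
  Event 7 (sale 18): sell min(18,41)=18. stock: 41 - 18 = 23. total_sold = 43
  Event 8 (sale 2): sell min(2,23)=2. stock: 23 - 2 = 21. total_sold = 45
Final: stock = 21, total_sold = 45

Answer: 45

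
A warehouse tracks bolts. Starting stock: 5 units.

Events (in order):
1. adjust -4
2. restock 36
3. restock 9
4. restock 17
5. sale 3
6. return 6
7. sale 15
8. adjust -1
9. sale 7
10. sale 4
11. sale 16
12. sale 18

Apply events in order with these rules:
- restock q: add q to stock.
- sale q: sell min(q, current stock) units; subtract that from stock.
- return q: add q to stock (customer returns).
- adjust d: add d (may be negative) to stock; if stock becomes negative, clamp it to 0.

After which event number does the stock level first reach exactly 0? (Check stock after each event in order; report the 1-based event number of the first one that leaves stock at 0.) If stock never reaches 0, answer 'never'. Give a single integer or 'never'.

Answer: never

Derivation:
Processing events:
Start: stock = 5
  Event 1 (adjust -4): 5 + -4 = 1
  Event 2 (restock 36): 1 + 36 = 37
  Event 3 (restock 9): 37 + 9 = 46
  Event 4 (restock 17): 46 + 17 = 63
  Event 5 (sale 3): sell min(3,63)=3. stock: 63 - 3 = 60. total_sold = 3
  Event 6 (return 6): 60 + 6 = 66
  Event 7 (sale 15): sell min(15,66)=15. stock: 66 - 15 = 51. total_sold = 18
  Event 8 (adjust -1): 51 + -1 = 50
  Event 9 (sale 7): sell min(7,50)=7. stock: 50 - 7 = 43. total_sold = 25
  Event 10 (sale 4): sell min(4,43)=4. stock: 43 - 4 = 39. total_sold = 29
  Event 11 (sale 16): sell min(16,39)=16. stock: 39 - 16 = 23. total_sold = 45
  Event 12 (sale 18): sell min(18,23)=18. stock: 23 - 18 = 5. total_sold = 63
Final: stock = 5, total_sold = 63

Stock never reaches 0.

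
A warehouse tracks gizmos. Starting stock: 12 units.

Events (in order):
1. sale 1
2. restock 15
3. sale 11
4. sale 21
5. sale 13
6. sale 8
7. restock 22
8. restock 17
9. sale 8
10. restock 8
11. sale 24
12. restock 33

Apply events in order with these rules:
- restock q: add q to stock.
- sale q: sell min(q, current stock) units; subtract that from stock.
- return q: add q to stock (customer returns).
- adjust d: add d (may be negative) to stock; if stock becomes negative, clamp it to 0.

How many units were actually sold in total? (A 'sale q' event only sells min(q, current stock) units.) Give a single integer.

Answer: 59

Derivation:
Processing events:
Start: stock = 12
  Event 1 (sale 1): sell min(1,12)=1. stock: 12 - 1 = 11. total_sold = 1
  Event 2 (restock 15): 11 + 15 = 26
  Event 3 (sale 11): sell min(11,26)=11. stock: 26 - 11 = 15. total_sold = 12
  Event 4 (sale 21): sell min(21,15)=15. stock: 15 - 15 = 0. total_sold = 27
  Event 5 (sale 13): sell min(13,0)=0. stock: 0 - 0 = 0. total_sold = 27
  Event 6 (sale 8): sell min(8,0)=0. stock: 0 - 0 = 0. total_sold = 27
  Event 7 (restock 22): 0 + 22 = 22
  Event 8 (restock 17): 22 + 17 = 39
  Event 9 (sale 8): sell min(8,39)=8. stock: 39 - 8 = 31. total_sold = 35
  Event 10 (restock 8): 31 + 8 = 39
  Event 11 (sale 24): sell min(24,39)=24. stock: 39 - 24 = 15. total_sold = 59
  Event 12 (restock 33): 15 + 33 = 48
Final: stock = 48, total_sold = 59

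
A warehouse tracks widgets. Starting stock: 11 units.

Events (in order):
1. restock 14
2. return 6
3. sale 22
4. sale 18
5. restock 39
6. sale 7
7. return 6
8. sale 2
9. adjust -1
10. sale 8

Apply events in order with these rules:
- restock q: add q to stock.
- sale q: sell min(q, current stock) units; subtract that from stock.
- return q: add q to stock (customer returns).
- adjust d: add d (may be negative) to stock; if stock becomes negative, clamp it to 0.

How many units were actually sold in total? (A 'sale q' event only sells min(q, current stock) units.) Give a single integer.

Answer: 48

Derivation:
Processing events:
Start: stock = 11
  Event 1 (restock 14): 11 + 14 = 25
  Event 2 (return 6): 25 + 6 = 31
  Event 3 (sale 22): sell min(22,31)=22. stock: 31 - 22 = 9. total_sold = 22
  Event 4 (sale 18): sell min(18,9)=9. stock: 9 - 9 = 0. total_sold = 31
  Event 5 (restock 39): 0 + 39 = 39
  Event 6 (sale 7): sell min(7,39)=7. stock: 39 - 7 = 32. total_sold = 38
  Event 7 (return 6): 32 + 6 = 38
  Event 8 (sale 2): sell min(2,38)=2. stock: 38 - 2 = 36. total_sold = 40
  Event 9 (adjust -1): 36 + -1 = 35
  Event 10 (sale 8): sell min(8,35)=8. stock: 35 - 8 = 27. total_sold = 48
Final: stock = 27, total_sold = 48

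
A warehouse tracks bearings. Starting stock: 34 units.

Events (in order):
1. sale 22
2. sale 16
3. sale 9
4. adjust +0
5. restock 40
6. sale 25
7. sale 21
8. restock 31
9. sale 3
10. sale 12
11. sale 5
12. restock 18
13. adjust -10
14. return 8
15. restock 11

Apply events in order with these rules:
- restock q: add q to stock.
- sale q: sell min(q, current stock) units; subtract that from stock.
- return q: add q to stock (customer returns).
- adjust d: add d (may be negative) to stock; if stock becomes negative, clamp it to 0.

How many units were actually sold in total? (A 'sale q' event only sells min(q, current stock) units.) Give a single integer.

Answer: 94

Derivation:
Processing events:
Start: stock = 34
  Event 1 (sale 22): sell min(22,34)=22. stock: 34 - 22 = 12. total_sold = 22
  Event 2 (sale 16): sell min(16,12)=12. stock: 12 - 12 = 0. total_sold = 34
  Event 3 (sale 9): sell min(9,0)=0. stock: 0 - 0 = 0. total_sold = 34
  Event 4 (adjust +0): 0 + 0 = 0
  Event 5 (restock 40): 0 + 40 = 40
  Event 6 (sale 25): sell min(25,40)=25. stock: 40 - 25 = 15. total_sold = 59
  Event 7 (sale 21): sell min(21,15)=15. stock: 15 - 15 = 0. total_sold = 74
  Event 8 (restock 31): 0 + 31 = 31
  Event 9 (sale 3): sell min(3,31)=3. stock: 31 - 3 = 28. total_sold = 77
  Event 10 (sale 12): sell min(12,28)=12. stock: 28 - 12 = 16. total_sold = 89
  Event 11 (sale 5): sell min(5,16)=5. stock: 16 - 5 = 11. total_sold = 94
  Event 12 (restock 18): 11 + 18 = 29
  Event 13 (adjust -10): 29 + -10 = 19
  Event 14 (return 8): 19 + 8 = 27
  Event 15 (restock 11): 27 + 11 = 38
Final: stock = 38, total_sold = 94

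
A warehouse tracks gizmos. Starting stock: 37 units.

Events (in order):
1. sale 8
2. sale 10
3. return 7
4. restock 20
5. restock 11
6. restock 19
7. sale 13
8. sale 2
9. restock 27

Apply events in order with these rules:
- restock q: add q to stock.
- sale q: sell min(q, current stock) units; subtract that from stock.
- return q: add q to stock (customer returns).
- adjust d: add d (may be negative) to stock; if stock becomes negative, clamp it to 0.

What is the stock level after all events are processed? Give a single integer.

Answer: 88

Derivation:
Processing events:
Start: stock = 37
  Event 1 (sale 8): sell min(8,37)=8. stock: 37 - 8 = 29. total_sold = 8
  Event 2 (sale 10): sell min(10,29)=10. stock: 29 - 10 = 19. total_sold = 18
  Event 3 (return 7): 19 + 7 = 26
  Event 4 (restock 20): 26 + 20 = 46
  Event 5 (restock 11): 46 + 11 = 57
  Event 6 (restock 19): 57 + 19 = 76
  Event 7 (sale 13): sell min(13,76)=13. stock: 76 - 13 = 63. total_sold = 31
  Event 8 (sale 2): sell min(2,63)=2. stock: 63 - 2 = 61. total_sold = 33
  Event 9 (restock 27): 61 + 27 = 88
Final: stock = 88, total_sold = 33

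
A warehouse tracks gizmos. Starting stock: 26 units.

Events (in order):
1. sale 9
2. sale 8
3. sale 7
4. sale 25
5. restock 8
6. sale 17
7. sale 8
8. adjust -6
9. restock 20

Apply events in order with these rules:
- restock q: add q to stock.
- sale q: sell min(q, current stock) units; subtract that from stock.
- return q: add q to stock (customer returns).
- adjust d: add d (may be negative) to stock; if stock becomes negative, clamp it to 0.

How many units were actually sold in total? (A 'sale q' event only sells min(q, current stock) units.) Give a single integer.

Answer: 34

Derivation:
Processing events:
Start: stock = 26
  Event 1 (sale 9): sell min(9,26)=9. stock: 26 - 9 = 17. total_sold = 9
  Event 2 (sale 8): sell min(8,17)=8. stock: 17 - 8 = 9. total_sold = 17
  Event 3 (sale 7): sell min(7,9)=7. stock: 9 - 7 = 2. total_sold = 24
  Event 4 (sale 25): sell min(25,2)=2. stock: 2 - 2 = 0. total_sold = 26
  Event 5 (restock 8): 0 + 8 = 8
  Event 6 (sale 17): sell min(17,8)=8. stock: 8 - 8 = 0. total_sold = 34
  Event 7 (sale 8): sell min(8,0)=0. stock: 0 - 0 = 0. total_sold = 34
  Event 8 (adjust -6): 0 + -6 = 0 (clamped to 0)
  Event 9 (restock 20): 0 + 20 = 20
Final: stock = 20, total_sold = 34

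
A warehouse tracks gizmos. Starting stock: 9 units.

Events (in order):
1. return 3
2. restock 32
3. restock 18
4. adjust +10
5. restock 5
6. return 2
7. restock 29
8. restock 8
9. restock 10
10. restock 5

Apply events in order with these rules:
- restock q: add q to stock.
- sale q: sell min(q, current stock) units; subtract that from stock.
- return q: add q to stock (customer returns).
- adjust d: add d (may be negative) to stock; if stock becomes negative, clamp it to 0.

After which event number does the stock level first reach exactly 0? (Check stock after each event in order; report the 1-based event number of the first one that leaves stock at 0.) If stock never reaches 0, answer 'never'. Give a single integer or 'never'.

Answer: never

Derivation:
Processing events:
Start: stock = 9
  Event 1 (return 3): 9 + 3 = 12
  Event 2 (restock 32): 12 + 32 = 44
  Event 3 (restock 18): 44 + 18 = 62
  Event 4 (adjust +10): 62 + 10 = 72
  Event 5 (restock 5): 72 + 5 = 77
  Event 6 (return 2): 77 + 2 = 79
  Event 7 (restock 29): 79 + 29 = 108
  Event 8 (restock 8): 108 + 8 = 116
  Event 9 (restock 10): 116 + 10 = 126
  Event 10 (restock 5): 126 + 5 = 131
Final: stock = 131, total_sold = 0

Stock never reaches 0.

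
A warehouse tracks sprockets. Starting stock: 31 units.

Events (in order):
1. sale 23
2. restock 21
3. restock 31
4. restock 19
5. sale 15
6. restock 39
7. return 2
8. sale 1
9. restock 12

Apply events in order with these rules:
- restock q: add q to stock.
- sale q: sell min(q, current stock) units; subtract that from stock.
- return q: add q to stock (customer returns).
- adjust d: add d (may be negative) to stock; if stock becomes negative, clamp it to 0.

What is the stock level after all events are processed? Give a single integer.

Answer: 116

Derivation:
Processing events:
Start: stock = 31
  Event 1 (sale 23): sell min(23,31)=23. stock: 31 - 23 = 8. total_sold = 23
  Event 2 (restock 21): 8 + 21 = 29
  Event 3 (restock 31): 29 + 31 = 60
  Event 4 (restock 19): 60 + 19 = 79
  Event 5 (sale 15): sell min(15,79)=15. stock: 79 - 15 = 64. total_sold = 38
  Event 6 (restock 39): 64 + 39 = 103
  Event 7 (return 2): 103 + 2 = 105
  Event 8 (sale 1): sell min(1,105)=1. stock: 105 - 1 = 104. total_sold = 39
  Event 9 (restock 12): 104 + 12 = 116
Final: stock = 116, total_sold = 39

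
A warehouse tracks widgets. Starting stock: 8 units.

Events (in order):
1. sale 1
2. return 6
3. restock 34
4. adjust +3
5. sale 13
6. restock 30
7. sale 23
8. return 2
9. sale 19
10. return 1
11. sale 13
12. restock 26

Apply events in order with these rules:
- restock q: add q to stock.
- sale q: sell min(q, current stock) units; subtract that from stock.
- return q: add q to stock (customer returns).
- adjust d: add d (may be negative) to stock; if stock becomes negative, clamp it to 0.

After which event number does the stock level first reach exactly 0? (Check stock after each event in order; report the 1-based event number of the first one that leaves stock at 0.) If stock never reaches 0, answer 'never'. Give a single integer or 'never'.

Processing events:
Start: stock = 8
  Event 1 (sale 1): sell min(1,8)=1. stock: 8 - 1 = 7. total_sold = 1
  Event 2 (return 6): 7 + 6 = 13
  Event 3 (restock 34): 13 + 34 = 47
  Event 4 (adjust +3): 47 + 3 = 50
  Event 5 (sale 13): sell min(13,50)=13. stock: 50 - 13 = 37. total_sold = 14
  Event 6 (restock 30): 37 + 30 = 67
  Event 7 (sale 23): sell min(23,67)=23. stock: 67 - 23 = 44. total_sold = 37
  Event 8 (return 2): 44 + 2 = 46
  Event 9 (sale 19): sell min(19,46)=19. stock: 46 - 19 = 27. total_sold = 56
  Event 10 (return 1): 27 + 1 = 28
  Event 11 (sale 13): sell min(13,28)=13. stock: 28 - 13 = 15. total_sold = 69
  Event 12 (restock 26): 15 + 26 = 41
Final: stock = 41, total_sold = 69

Stock never reaches 0.

Answer: never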